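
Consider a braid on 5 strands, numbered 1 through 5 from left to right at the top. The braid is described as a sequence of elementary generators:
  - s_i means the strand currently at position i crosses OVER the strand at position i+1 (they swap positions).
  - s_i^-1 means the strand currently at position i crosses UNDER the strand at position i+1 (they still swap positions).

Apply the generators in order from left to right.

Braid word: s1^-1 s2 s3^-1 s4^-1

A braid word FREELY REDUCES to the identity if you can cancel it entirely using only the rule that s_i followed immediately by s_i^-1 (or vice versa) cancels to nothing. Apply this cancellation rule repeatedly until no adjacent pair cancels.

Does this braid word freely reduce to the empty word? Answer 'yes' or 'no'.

Answer: no

Derivation:
Gen 1 (s1^-1): push. Stack: [s1^-1]
Gen 2 (s2): push. Stack: [s1^-1 s2]
Gen 3 (s3^-1): push. Stack: [s1^-1 s2 s3^-1]
Gen 4 (s4^-1): push. Stack: [s1^-1 s2 s3^-1 s4^-1]
Reduced word: s1^-1 s2 s3^-1 s4^-1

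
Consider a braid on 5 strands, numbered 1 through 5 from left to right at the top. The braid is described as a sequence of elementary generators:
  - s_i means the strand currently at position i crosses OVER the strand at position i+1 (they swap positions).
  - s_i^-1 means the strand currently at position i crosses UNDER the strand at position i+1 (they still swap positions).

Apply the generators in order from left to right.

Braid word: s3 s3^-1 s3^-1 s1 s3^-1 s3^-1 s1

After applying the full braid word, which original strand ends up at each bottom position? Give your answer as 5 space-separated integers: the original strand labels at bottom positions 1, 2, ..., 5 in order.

Gen 1 (s3): strand 3 crosses over strand 4. Perm now: [1 2 4 3 5]
Gen 2 (s3^-1): strand 4 crosses under strand 3. Perm now: [1 2 3 4 5]
Gen 3 (s3^-1): strand 3 crosses under strand 4. Perm now: [1 2 4 3 5]
Gen 4 (s1): strand 1 crosses over strand 2. Perm now: [2 1 4 3 5]
Gen 5 (s3^-1): strand 4 crosses under strand 3. Perm now: [2 1 3 4 5]
Gen 6 (s3^-1): strand 3 crosses under strand 4. Perm now: [2 1 4 3 5]
Gen 7 (s1): strand 2 crosses over strand 1. Perm now: [1 2 4 3 5]

Answer: 1 2 4 3 5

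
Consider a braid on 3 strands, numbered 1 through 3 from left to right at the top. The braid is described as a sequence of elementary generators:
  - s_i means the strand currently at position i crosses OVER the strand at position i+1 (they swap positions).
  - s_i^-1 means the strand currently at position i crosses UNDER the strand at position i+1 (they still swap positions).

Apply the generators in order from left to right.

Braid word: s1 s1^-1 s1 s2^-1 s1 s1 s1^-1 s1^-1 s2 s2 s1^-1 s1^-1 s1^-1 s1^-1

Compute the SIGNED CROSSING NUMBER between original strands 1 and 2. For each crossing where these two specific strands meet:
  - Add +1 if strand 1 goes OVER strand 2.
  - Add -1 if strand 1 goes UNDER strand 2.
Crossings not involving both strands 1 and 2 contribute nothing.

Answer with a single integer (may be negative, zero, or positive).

Gen 1: 1 over 2. Both 1&2? yes. Contrib: +1. Sum: 1
Gen 2: 2 under 1. Both 1&2? yes. Contrib: +1. Sum: 2
Gen 3: 1 over 2. Both 1&2? yes. Contrib: +1. Sum: 3
Gen 4: crossing 1x3. Both 1&2? no. Sum: 3
Gen 5: crossing 2x3. Both 1&2? no. Sum: 3
Gen 6: crossing 3x2. Both 1&2? no. Sum: 3
Gen 7: crossing 2x3. Both 1&2? no. Sum: 3
Gen 8: crossing 3x2. Both 1&2? no. Sum: 3
Gen 9: crossing 3x1. Both 1&2? no. Sum: 3
Gen 10: crossing 1x3. Both 1&2? no. Sum: 3
Gen 11: crossing 2x3. Both 1&2? no. Sum: 3
Gen 12: crossing 3x2. Both 1&2? no. Sum: 3
Gen 13: crossing 2x3. Both 1&2? no. Sum: 3
Gen 14: crossing 3x2. Both 1&2? no. Sum: 3

Answer: 3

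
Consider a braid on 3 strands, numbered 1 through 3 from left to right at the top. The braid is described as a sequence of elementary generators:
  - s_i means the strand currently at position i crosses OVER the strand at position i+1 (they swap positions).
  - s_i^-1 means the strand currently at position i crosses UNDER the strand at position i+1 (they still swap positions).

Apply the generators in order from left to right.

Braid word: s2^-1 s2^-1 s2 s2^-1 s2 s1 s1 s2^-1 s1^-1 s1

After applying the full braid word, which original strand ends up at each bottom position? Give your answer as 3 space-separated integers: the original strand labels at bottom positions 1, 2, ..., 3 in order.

Answer: 1 2 3

Derivation:
Gen 1 (s2^-1): strand 2 crosses under strand 3. Perm now: [1 3 2]
Gen 2 (s2^-1): strand 3 crosses under strand 2. Perm now: [1 2 3]
Gen 3 (s2): strand 2 crosses over strand 3. Perm now: [1 3 2]
Gen 4 (s2^-1): strand 3 crosses under strand 2. Perm now: [1 2 3]
Gen 5 (s2): strand 2 crosses over strand 3. Perm now: [1 3 2]
Gen 6 (s1): strand 1 crosses over strand 3. Perm now: [3 1 2]
Gen 7 (s1): strand 3 crosses over strand 1. Perm now: [1 3 2]
Gen 8 (s2^-1): strand 3 crosses under strand 2. Perm now: [1 2 3]
Gen 9 (s1^-1): strand 1 crosses under strand 2. Perm now: [2 1 3]
Gen 10 (s1): strand 2 crosses over strand 1. Perm now: [1 2 3]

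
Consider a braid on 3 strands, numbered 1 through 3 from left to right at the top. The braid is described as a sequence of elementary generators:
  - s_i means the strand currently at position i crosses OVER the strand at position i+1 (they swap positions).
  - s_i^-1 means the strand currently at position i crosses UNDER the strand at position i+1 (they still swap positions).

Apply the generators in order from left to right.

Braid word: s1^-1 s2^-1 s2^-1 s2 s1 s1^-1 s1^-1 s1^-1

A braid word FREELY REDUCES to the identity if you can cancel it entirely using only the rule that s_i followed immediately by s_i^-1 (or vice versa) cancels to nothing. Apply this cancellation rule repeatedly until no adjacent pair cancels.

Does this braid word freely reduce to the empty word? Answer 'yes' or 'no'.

Answer: no

Derivation:
Gen 1 (s1^-1): push. Stack: [s1^-1]
Gen 2 (s2^-1): push. Stack: [s1^-1 s2^-1]
Gen 3 (s2^-1): push. Stack: [s1^-1 s2^-1 s2^-1]
Gen 4 (s2): cancels prior s2^-1. Stack: [s1^-1 s2^-1]
Gen 5 (s1): push. Stack: [s1^-1 s2^-1 s1]
Gen 6 (s1^-1): cancels prior s1. Stack: [s1^-1 s2^-1]
Gen 7 (s1^-1): push. Stack: [s1^-1 s2^-1 s1^-1]
Gen 8 (s1^-1): push. Stack: [s1^-1 s2^-1 s1^-1 s1^-1]
Reduced word: s1^-1 s2^-1 s1^-1 s1^-1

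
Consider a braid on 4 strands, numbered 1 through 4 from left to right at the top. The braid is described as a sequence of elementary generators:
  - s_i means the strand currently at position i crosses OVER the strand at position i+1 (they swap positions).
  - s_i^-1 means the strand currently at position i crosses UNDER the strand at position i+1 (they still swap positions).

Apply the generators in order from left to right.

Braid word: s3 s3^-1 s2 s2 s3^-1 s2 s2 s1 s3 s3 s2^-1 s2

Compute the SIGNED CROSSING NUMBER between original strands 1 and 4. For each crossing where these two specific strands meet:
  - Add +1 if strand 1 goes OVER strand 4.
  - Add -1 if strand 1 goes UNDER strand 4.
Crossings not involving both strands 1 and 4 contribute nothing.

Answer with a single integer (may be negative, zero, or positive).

Answer: -2

Derivation:
Gen 1: crossing 3x4. Both 1&4? no. Sum: 0
Gen 2: crossing 4x3. Both 1&4? no. Sum: 0
Gen 3: crossing 2x3. Both 1&4? no. Sum: 0
Gen 4: crossing 3x2. Both 1&4? no. Sum: 0
Gen 5: crossing 3x4. Both 1&4? no. Sum: 0
Gen 6: crossing 2x4. Both 1&4? no. Sum: 0
Gen 7: crossing 4x2. Both 1&4? no. Sum: 0
Gen 8: crossing 1x2. Both 1&4? no. Sum: 0
Gen 9: crossing 4x3. Both 1&4? no. Sum: 0
Gen 10: crossing 3x4. Both 1&4? no. Sum: 0
Gen 11: 1 under 4. Both 1&4? yes. Contrib: -1. Sum: -1
Gen 12: 4 over 1. Both 1&4? yes. Contrib: -1. Sum: -2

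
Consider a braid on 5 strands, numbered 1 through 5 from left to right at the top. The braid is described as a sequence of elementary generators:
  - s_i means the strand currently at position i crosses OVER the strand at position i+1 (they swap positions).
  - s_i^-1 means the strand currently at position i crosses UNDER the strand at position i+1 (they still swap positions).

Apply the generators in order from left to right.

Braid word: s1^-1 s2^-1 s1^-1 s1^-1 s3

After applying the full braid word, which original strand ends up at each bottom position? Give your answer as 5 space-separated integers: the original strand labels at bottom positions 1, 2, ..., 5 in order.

Answer: 2 3 4 1 5

Derivation:
Gen 1 (s1^-1): strand 1 crosses under strand 2. Perm now: [2 1 3 4 5]
Gen 2 (s2^-1): strand 1 crosses under strand 3. Perm now: [2 3 1 4 5]
Gen 3 (s1^-1): strand 2 crosses under strand 3. Perm now: [3 2 1 4 5]
Gen 4 (s1^-1): strand 3 crosses under strand 2. Perm now: [2 3 1 4 5]
Gen 5 (s3): strand 1 crosses over strand 4. Perm now: [2 3 4 1 5]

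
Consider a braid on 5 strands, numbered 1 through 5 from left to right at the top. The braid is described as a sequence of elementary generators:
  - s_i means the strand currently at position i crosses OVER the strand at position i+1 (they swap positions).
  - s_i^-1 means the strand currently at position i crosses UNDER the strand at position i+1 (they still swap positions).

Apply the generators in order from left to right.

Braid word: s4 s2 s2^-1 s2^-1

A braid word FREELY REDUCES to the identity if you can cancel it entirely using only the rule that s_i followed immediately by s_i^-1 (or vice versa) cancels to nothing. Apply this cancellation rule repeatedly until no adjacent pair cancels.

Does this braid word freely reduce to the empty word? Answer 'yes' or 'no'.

Answer: no

Derivation:
Gen 1 (s4): push. Stack: [s4]
Gen 2 (s2): push. Stack: [s4 s2]
Gen 3 (s2^-1): cancels prior s2. Stack: [s4]
Gen 4 (s2^-1): push. Stack: [s4 s2^-1]
Reduced word: s4 s2^-1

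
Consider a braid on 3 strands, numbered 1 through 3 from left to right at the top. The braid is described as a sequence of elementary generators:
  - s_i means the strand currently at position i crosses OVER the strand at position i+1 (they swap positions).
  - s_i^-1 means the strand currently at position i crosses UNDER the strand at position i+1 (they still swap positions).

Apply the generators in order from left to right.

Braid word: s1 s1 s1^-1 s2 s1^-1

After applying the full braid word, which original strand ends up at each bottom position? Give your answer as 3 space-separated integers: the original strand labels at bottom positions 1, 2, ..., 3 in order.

Answer: 3 2 1

Derivation:
Gen 1 (s1): strand 1 crosses over strand 2. Perm now: [2 1 3]
Gen 2 (s1): strand 2 crosses over strand 1. Perm now: [1 2 3]
Gen 3 (s1^-1): strand 1 crosses under strand 2. Perm now: [2 1 3]
Gen 4 (s2): strand 1 crosses over strand 3. Perm now: [2 3 1]
Gen 5 (s1^-1): strand 2 crosses under strand 3. Perm now: [3 2 1]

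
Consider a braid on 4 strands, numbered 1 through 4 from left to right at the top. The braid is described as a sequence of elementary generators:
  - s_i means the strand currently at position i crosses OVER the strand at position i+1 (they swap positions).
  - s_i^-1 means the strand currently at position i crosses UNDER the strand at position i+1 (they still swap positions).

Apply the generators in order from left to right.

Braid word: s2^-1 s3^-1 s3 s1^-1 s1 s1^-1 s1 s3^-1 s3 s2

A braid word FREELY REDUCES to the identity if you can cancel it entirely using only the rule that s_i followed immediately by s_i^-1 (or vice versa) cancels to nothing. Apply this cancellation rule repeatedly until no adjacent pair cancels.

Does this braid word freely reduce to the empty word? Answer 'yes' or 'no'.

Answer: yes

Derivation:
Gen 1 (s2^-1): push. Stack: [s2^-1]
Gen 2 (s3^-1): push. Stack: [s2^-1 s3^-1]
Gen 3 (s3): cancels prior s3^-1. Stack: [s2^-1]
Gen 4 (s1^-1): push. Stack: [s2^-1 s1^-1]
Gen 5 (s1): cancels prior s1^-1. Stack: [s2^-1]
Gen 6 (s1^-1): push. Stack: [s2^-1 s1^-1]
Gen 7 (s1): cancels prior s1^-1. Stack: [s2^-1]
Gen 8 (s3^-1): push. Stack: [s2^-1 s3^-1]
Gen 9 (s3): cancels prior s3^-1. Stack: [s2^-1]
Gen 10 (s2): cancels prior s2^-1. Stack: []
Reduced word: (empty)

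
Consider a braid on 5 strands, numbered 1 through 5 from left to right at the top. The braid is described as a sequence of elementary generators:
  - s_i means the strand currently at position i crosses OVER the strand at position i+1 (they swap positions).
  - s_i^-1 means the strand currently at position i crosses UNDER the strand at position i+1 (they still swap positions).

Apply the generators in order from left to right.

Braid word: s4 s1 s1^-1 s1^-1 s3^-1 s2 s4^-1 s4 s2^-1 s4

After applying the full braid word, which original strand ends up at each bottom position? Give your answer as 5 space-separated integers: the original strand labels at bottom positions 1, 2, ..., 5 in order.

Gen 1 (s4): strand 4 crosses over strand 5. Perm now: [1 2 3 5 4]
Gen 2 (s1): strand 1 crosses over strand 2. Perm now: [2 1 3 5 4]
Gen 3 (s1^-1): strand 2 crosses under strand 1. Perm now: [1 2 3 5 4]
Gen 4 (s1^-1): strand 1 crosses under strand 2. Perm now: [2 1 3 5 4]
Gen 5 (s3^-1): strand 3 crosses under strand 5. Perm now: [2 1 5 3 4]
Gen 6 (s2): strand 1 crosses over strand 5. Perm now: [2 5 1 3 4]
Gen 7 (s4^-1): strand 3 crosses under strand 4. Perm now: [2 5 1 4 3]
Gen 8 (s4): strand 4 crosses over strand 3. Perm now: [2 5 1 3 4]
Gen 9 (s2^-1): strand 5 crosses under strand 1. Perm now: [2 1 5 3 4]
Gen 10 (s4): strand 3 crosses over strand 4. Perm now: [2 1 5 4 3]

Answer: 2 1 5 4 3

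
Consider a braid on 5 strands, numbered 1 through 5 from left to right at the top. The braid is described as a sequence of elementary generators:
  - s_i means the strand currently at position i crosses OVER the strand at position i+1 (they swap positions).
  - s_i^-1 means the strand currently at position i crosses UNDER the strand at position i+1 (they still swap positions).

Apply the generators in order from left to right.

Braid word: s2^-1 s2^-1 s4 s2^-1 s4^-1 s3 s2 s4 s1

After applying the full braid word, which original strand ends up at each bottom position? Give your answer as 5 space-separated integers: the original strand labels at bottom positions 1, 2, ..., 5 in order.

Gen 1 (s2^-1): strand 2 crosses under strand 3. Perm now: [1 3 2 4 5]
Gen 2 (s2^-1): strand 3 crosses under strand 2. Perm now: [1 2 3 4 5]
Gen 3 (s4): strand 4 crosses over strand 5. Perm now: [1 2 3 5 4]
Gen 4 (s2^-1): strand 2 crosses under strand 3. Perm now: [1 3 2 5 4]
Gen 5 (s4^-1): strand 5 crosses under strand 4. Perm now: [1 3 2 4 5]
Gen 6 (s3): strand 2 crosses over strand 4. Perm now: [1 3 4 2 5]
Gen 7 (s2): strand 3 crosses over strand 4. Perm now: [1 4 3 2 5]
Gen 8 (s4): strand 2 crosses over strand 5. Perm now: [1 4 3 5 2]
Gen 9 (s1): strand 1 crosses over strand 4. Perm now: [4 1 3 5 2]

Answer: 4 1 3 5 2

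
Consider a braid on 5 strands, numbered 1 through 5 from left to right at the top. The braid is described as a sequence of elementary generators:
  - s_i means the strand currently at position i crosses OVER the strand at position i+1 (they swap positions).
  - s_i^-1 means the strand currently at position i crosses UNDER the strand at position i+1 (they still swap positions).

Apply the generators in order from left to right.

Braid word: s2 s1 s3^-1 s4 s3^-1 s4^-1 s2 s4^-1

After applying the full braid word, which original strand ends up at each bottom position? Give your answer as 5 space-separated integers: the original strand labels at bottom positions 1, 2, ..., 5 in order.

Gen 1 (s2): strand 2 crosses over strand 3. Perm now: [1 3 2 4 5]
Gen 2 (s1): strand 1 crosses over strand 3. Perm now: [3 1 2 4 5]
Gen 3 (s3^-1): strand 2 crosses under strand 4. Perm now: [3 1 4 2 5]
Gen 4 (s4): strand 2 crosses over strand 5. Perm now: [3 1 4 5 2]
Gen 5 (s3^-1): strand 4 crosses under strand 5. Perm now: [3 1 5 4 2]
Gen 6 (s4^-1): strand 4 crosses under strand 2. Perm now: [3 1 5 2 4]
Gen 7 (s2): strand 1 crosses over strand 5. Perm now: [3 5 1 2 4]
Gen 8 (s4^-1): strand 2 crosses under strand 4. Perm now: [3 5 1 4 2]

Answer: 3 5 1 4 2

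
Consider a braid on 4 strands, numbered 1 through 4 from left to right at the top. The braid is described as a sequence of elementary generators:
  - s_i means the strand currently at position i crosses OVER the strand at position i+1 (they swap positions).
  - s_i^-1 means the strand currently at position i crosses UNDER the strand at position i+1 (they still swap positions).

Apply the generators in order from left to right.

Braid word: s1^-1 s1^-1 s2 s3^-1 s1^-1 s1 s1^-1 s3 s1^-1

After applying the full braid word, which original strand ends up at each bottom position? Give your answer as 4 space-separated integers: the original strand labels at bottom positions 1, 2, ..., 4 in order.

Answer: 1 3 2 4

Derivation:
Gen 1 (s1^-1): strand 1 crosses under strand 2. Perm now: [2 1 3 4]
Gen 2 (s1^-1): strand 2 crosses under strand 1. Perm now: [1 2 3 4]
Gen 3 (s2): strand 2 crosses over strand 3. Perm now: [1 3 2 4]
Gen 4 (s3^-1): strand 2 crosses under strand 4. Perm now: [1 3 4 2]
Gen 5 (s1^-1): strand 1 crosses under strand 3. Perm now: [3 1 4 2]
Gen 6 (s1): strand 3 crosses over strand 1. Perm now: [1 3 4 2]
Gen 7 (s1^-1): strand 1 crosses under strand 3. Perm now: [3 1 4 2]
Gen 8 (s3): strand 4 crosses over strand 2. Perm now: [3 1 2 4]
Gen 9 (s1^-1): strand 3 crosses under strand 1. Perm now: [1 3 2 4]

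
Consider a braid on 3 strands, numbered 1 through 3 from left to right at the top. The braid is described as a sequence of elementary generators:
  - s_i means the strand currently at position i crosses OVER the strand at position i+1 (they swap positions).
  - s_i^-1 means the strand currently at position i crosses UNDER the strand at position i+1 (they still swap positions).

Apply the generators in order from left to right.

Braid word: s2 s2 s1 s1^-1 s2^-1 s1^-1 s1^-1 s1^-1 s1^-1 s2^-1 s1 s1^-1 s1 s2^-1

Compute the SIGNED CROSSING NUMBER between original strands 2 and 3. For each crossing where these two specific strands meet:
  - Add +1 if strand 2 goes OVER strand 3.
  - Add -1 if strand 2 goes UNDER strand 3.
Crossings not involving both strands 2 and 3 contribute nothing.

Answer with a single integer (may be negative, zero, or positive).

Answer: 0

Derivation:
Gen 1: 2 over 3. Both 2&3? yes. Contrib: +1. Sum: 1
Gen 2: 3 over 2. Both 2&3? yes. Contrib: -1. Sum: 0
Gen 3: crossing 1x2. Both 2&3? no. Sum: 0
Gen 4: crossing 2x1. Both 2&3? no. Sum: 0
Gen 5: 2 under 3. Both 2&3? yes. Contrib: -1. Sum: -1
Gen 6: crossing 1x3. Both 2&3? no. Sum: -1
Gen 7: crossing 3x1. Both 2&3? no. Sum: -1
Gen 8: crossing 1x3. Both 2&3? no. Sum: -1
Gen 9: crossing 3x1. Both 2&3? no. Sum: -1
Gen 10: 3 under 2. Both 2&3? yes. Contrib: +1. Sum: 0
Gen 11: crossing 1x2. Both 2&3? no. Sum: 0
Gen 12: crossing 2x1. Both 2&3? no. Sum: 0
Gen 13: crossing 1x2. Both 2&3? no. Sum: 0
Gen 14: crossing 1x3. Both 2&3? no. Sum: 0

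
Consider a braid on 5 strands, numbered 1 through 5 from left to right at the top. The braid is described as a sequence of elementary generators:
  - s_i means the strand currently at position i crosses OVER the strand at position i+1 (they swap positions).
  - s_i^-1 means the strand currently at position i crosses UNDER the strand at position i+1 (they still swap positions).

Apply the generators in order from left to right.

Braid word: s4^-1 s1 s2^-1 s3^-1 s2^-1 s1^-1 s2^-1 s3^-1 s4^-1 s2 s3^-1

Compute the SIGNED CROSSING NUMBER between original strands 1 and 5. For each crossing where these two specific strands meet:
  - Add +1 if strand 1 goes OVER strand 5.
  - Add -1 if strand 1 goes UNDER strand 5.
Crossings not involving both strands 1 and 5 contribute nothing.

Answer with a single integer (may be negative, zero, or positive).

Answer: -1

Derivation:
Gen 1: crossing 4x5. Both 1&5? no. Sum: 0
Gen 2: crossing 1x2. Both 1&5? no. Sum: 0
Gen 3: crossing 1x3. Both 1&5? no. Sum: 0
Gen 4: 1 under 5. Both 1&5? yes. Contrib: -1. Sum: -1
Gen 5: crossing 3x5. Both 1&5? no. Sum: -1
Gen 6: crossing 2x5. Both 1&5? no. Sum: -1
Gen 7: crossing 2x3. Both 1&5? no. Sum: -1
Gen 8: crossing 2x1. Both 1&5? no. Sum: -1
Gen 9: crossing 2x4. Both 1&5? no. Sum: -1
Gen 10: crossing 3x1. Both 1&5? no. Sum: -1
Gen 11: crossing 3x4. Both 1&5? no. Sum: -1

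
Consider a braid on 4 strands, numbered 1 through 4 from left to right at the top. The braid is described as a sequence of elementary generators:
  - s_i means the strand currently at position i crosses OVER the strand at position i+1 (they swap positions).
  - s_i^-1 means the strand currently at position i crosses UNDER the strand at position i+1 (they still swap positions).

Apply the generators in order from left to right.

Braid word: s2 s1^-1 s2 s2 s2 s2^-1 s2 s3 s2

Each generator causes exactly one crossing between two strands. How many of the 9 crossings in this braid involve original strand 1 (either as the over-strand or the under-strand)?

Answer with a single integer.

Answer: 7

Derivation:
Gen 1: crossing 2x3. Involves strand 1? no. Count so far: 0
Gen 2: crossing 1x3. Involves strand 1? yes. Count so far: 1
Gen 3: crossing 1x2. Involves strand 1? yes. Count so far: 2
Gen 4: crossing 2x1. Involves strand 1? yes. Count so far: 3
Gen 5: crossing 1x2. Involves strand 1? yes. Count so far: 4
Gen 6: crossing 2x1. Involves strand 1? yes. Count so far: 5
Gen 7: crossing 1x2. Involves strand 1? yes. Count so far: 6
Gen 8: crossing 1x4. Involves strand 1? yes. Count so far: 7
Gen 9: crossing 2x4. Involves strand 1? no. Count so far: 7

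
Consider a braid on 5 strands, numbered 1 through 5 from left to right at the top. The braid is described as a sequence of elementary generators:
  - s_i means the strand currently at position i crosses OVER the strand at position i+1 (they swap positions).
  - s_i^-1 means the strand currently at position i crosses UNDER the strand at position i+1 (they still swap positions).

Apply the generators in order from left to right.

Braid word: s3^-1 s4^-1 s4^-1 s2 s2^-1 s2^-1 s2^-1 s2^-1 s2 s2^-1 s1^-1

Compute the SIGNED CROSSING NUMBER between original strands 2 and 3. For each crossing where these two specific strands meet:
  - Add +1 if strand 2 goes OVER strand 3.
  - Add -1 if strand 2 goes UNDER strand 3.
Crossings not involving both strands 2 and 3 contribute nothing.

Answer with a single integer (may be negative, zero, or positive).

Gen 1: crossing 3x4. Both 2&3? no. Sum: 0
Gen 2: crossing 3x5. Both 2&3? no. Sum: 0
Gen 3: crossing 5x3. Both 2&3? no. Sum: 0
Gen 4: crossing 2x4. Both 2&3? no. Sum: 0
Gen 5: crossing 4x2. Both 2&3? no. Sum: 0
Gen 6: crossing 2x4. Both 2&3? no. Sum: 0
Gen 7: crossing 4x2. Both 2&3? no. Sum: 0
Gen 8: crossing 2x4. Both 2&3? no. Sum: 0
Gen 9: crossing 4x2. Both 2&3? no. Sum: 0
Gen 10: crossing 2x4. Both 2&3? no. Sum: 0
Gen 11: crossing 1x4. Both 2&3? no. Sum: 0

Answer: 0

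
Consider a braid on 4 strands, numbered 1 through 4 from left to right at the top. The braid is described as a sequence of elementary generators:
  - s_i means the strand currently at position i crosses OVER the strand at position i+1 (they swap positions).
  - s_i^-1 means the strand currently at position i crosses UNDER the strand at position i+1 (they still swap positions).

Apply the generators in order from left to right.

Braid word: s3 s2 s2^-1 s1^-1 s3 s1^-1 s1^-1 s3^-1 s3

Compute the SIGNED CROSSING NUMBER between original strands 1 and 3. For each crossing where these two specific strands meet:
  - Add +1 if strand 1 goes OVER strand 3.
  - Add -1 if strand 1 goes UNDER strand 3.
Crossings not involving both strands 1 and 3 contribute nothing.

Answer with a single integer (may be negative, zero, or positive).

Answer: 0

Derivation:
Gen 1: crossing 3x4. Both 1&3? no. Sum: 0
Gen 2: crossing 2x4. Both 1&3? no. Sum: 0
Gen 3: crossing 4x2. Both 1&3? no. Sum: 0
Gen 4: crossing 1x2. Both 1&3? no. Sum: 0
Gen 5: crossing 4x3. Both 1&3? no. Sum: 0
Gen 6: crossing 2x1. Both 1&3? no. Sum: 0
Gen 7: crossing 1x2. Both 1&3? no. Sum: 0
Gen 8: crossing 3x4. Both 1&3? no. Sum: 0
Gen 9: crossing 4x3. Both 1&3? no. Sum: 0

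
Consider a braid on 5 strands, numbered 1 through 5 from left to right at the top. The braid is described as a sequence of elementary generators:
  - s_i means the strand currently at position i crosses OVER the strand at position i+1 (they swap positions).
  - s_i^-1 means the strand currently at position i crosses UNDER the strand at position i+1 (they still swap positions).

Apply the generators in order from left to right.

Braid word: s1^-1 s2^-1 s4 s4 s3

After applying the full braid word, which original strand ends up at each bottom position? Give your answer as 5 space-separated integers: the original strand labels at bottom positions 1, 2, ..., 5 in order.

Answer: 2 3 4 1 5

Derivation:
Gen 1 (s1^-1): strand 1 crosses under strand 2. Perm now: [2 1 3 4 5]
Gen 2 (s2^-1): strand 1 crosses under strand 3. Perm now: [2 3 1 4 5]
Gen 3 (s4): strand 4 crosses over strand 5. Perm now: [2 3 1 5 4]
Gen 4 (s4): strand 5 crosses over strand 4. Perm now: [2 3 1 4 5]
Gen 5 (s3): strand 1 crosses over strand 4. Perm now: [2 3 4 1 5]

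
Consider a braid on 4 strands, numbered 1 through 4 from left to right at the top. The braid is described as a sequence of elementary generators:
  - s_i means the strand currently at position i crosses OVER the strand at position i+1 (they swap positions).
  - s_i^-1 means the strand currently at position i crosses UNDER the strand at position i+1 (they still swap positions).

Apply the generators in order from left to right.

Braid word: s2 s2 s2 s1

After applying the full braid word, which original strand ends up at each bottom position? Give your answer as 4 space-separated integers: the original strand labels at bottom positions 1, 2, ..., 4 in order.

Gen 1 (s2): strand 2 crosses over strand 3. Perm now: [1 3 2 4]
Gen 2 (s2): strand 3 crosses over strand 2. Perm now: [1 2 3 4]
Gen 3 (s2): strand 2 crosses over strand 3. Perm now: [1 3 2 4]
Gen 4 (s1): strand 1 crosses over strand 3. Perm now: [3 1 2 4]

Answer: 3 1 2 4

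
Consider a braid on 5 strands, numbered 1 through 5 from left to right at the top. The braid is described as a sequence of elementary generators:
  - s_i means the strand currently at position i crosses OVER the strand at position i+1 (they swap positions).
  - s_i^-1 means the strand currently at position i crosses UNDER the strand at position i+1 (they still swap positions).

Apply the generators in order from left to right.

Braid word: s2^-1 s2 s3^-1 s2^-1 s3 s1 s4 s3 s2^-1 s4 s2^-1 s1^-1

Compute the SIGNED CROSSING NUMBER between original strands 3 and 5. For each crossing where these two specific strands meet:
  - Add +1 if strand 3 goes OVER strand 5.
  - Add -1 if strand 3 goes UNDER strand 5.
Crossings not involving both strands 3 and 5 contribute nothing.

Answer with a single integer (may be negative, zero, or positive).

Answer: 1

Derivation:
Gen 1: crossing 2x3. Both 3&5? no. Sum: 0
Gen 2: crossing 3x2. Both 3&5? no. Sum: 0
Gen 3: crossing 3x4. Both 3&5? no. Sum: 0
Gen 4: crossing 2x4. Both 3&5? no. Sum: 0
Gen 5: crossing 2x3. Both 3&5? no. Sum: 0
Gen 6: crossing 1x4. Both 3&5? no. Sum: 0
Gen 7: crossing 2x5. Both 3&5? no. Sum: 0
Gen 8: 3 over 5. Both 3&5? yes. Contrib: +1. Sum: 1
Gen 9: crossing 1x5. Both 3&5? no. Sum: 1
Gen 10: crossing 3x2. Both 3&5? no. Sum: 1
Gen 11: crossing 5x1. Both 3&5? no. Sum: 1
Gen 12: crossing 4x1. Both 3&5? no. Sum: 1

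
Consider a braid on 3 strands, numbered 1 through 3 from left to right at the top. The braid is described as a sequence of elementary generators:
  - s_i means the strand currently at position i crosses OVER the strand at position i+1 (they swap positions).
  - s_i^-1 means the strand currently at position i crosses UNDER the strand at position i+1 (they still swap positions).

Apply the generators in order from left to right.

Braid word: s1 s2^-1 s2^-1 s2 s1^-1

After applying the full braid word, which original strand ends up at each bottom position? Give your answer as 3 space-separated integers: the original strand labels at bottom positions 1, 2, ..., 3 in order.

Answer: 3 2 1

Derivation:
Gen 1 (s1): strand 1 crosses over strand 2. Perm now: [2 1 3]
Gen 2 (s2^-1): strand 1 crosses under strand 3. Perm now: [2 3 1]
Gen 3 (s2^-1): strand 3 crosses under strand 1. Perm now: [2 1 3]
Gen 4 (s2): strand 1 crosses over strand 3. Perm now: [2 3 1]
Gen 5 (s1^-1): strand 2 crosses under strand 3. Perm now: [3 2 1]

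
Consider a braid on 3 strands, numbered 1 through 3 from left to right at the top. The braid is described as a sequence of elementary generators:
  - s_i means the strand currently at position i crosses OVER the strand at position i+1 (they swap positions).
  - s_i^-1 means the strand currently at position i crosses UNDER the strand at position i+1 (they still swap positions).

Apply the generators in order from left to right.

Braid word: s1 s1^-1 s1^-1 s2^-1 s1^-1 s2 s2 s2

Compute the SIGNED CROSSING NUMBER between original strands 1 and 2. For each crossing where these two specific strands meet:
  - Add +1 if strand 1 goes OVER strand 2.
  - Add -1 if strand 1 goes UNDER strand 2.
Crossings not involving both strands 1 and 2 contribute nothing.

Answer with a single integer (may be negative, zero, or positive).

Answer: 0

Derivation:
Gen 1: 1 over 2. Both 1&2? yes. Contrib: +1. Sum: 1
Gen 2: 2 under 1. Both 1&2? yes. Contrib: +1. Sum: 2
Gen 3: 1 under 2. Both 1&2? yes. Contrib: -1. Sum: 1
Gen 4: crossing 1x3. Both 1&2? no. Sum: 1
Gen 5: crossing 2x3. Both 1&2? no. Sum: 1
Gen 6: 2 over 1. Both 1&2? yes. Contrib: -1. Sum: 0
Gen 7: 1 over 2. Both 1&2? yes. Contrib: +1. Sum: 1
Gen 8: 2 over 1. Both 1&2? yes. Contrib: -1. Sum: 0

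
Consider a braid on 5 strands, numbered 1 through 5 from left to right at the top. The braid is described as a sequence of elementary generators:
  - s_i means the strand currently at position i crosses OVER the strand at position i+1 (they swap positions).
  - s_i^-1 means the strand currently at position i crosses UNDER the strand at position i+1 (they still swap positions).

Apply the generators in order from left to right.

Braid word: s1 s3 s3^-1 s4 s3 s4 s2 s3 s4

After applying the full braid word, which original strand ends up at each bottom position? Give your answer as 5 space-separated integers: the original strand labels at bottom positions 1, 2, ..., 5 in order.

Answer: 2 5 4 3 1

Derivation:
Gen 1 (s1): strand 1 crosses over strand 2. Perm now: [2 1 3 4 5]
Gen 2 (s3): strand 3 crosses over strand 4. Perm now: [2 1 4 3 5]
Gen 3 (s3^-1): strand 4 crosses under strand 3. Perm now: [2 1 3 4 5]
Gen 4 (s4): strand 4 crosses over strand 5. Perm now: [2 1 3 5 4]
Gen 5 (s3): strand 3 crosses over strand 5. Perm now: [2 1 5 3 4]
Gen 6 (s4): strand 3 crosses over strand 4. Perm now: [2 1 5 4 3]
Gen 7 (s2): strand 1 crosses over strand 5. Perm now: [2 5 1 4 3]
Gen 8 (s3): strand 1 crosses over strand 4. Perm now: [2 5 4 1 3]
Gen 9 (s4): strand 1 crosses over strand 3. Perm now: [2 5 4 3 1]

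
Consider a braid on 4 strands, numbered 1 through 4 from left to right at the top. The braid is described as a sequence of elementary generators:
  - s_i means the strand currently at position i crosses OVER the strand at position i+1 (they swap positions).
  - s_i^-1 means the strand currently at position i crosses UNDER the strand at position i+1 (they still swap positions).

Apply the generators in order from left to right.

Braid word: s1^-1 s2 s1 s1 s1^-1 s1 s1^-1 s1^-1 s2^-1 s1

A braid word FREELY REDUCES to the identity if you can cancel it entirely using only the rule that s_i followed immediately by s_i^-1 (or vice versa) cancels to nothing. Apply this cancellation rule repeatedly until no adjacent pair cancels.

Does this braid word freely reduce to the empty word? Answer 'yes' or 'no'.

Answer: yes

Derivation:
Gen 1 (s1^-1): push. Stack: [s1^-1]
Gen 2 (s2): push. Stack: [s1^-1 s2]
Gen 3 (s1): push. Stack: [s1^-1 s2 s1]
Gen 4 (s1): push. Stack: [s1^-1 s2 s1 s1]
Gen 5 (s1^-1): cancels prior s1. Stack: [s1^-1 s2 s1]
Gen 6 (s1): push. Stack: [s1^-1 s2 s1 s1]
Gen 7 (s1^-1): cancels prior s1. Stack: [s1^-1 s2 s1]
Gen 8 (s1^-1): cancels prior s1. Stack: [s1^-1 s2]
Gen 9 (s2^-1): cancels prior s2. Stack: [s1^-1]
Gen 10 (s1): cancels prior s1^-1. Stack: []
Reduced word: (empty)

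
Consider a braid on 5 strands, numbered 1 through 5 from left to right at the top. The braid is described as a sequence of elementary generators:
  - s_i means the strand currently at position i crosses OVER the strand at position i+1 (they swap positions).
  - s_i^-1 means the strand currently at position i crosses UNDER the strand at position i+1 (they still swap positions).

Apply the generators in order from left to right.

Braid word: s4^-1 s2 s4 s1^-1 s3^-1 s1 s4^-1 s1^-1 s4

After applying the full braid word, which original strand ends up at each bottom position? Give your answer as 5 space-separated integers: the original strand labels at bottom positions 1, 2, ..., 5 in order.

Gen 1 (s4^-1): strand 4 crosses under strand 5. Perm now: [1 2 3 5 4]
Gen 2 (s2): strand 2 crosses over strand 3. Perm now: [1 3 2 5 4]
Gen 3 (s4): strand 5 crosses over strand 4. Perm now: [1 3 2 4 5]
Gen 4 (s1^-1): strand 1 crosses under strand 3. Perm now: [3 1 2 4 5]
Gen 5 (s3^-1): strand 2 crosses under strand 4. Perm now: [3 1 4 2 5]
Gen 6 (s1): strand 3 crosses over strand 1. Perm now: [1 3 4 2 5]
Gen 7 (s4^-1): strand 2 crosses under strand 5. Perm now: [1 3 4 5 2]
Gen 8 (s1^-1): strand 1 crosses under strand 3. Perm now: [3 1 4 5 2]
Gen 9 (s4): strand 5 crosses over strand 2. Perm now: [3 1 4 2 5]

Answer: 3 1 4 2 5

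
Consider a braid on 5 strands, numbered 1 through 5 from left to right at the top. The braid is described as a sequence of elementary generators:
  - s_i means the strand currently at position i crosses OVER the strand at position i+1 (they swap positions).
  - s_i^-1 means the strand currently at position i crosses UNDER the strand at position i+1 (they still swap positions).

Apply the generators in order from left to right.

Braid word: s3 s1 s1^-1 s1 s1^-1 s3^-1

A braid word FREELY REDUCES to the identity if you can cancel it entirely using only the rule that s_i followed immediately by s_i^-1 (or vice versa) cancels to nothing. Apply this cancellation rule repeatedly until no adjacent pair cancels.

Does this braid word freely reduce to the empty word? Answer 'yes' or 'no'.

Gen 1 (s3): push. Stack: [s3]
Gen 2 (s1): push. Stack: [s3 s1]
Gen 3 (s1^-1): cancels prior s1. Stack: [s3]
Gen 4 (s1): push. Stack: [s3 s1]
Gen 5 (s1^-1): cancels prior s1. Stack: [s3]
Gen 6 (s3^-1): cancels prior s3. Stack: []
Reduced word: (empty)

Answer: yes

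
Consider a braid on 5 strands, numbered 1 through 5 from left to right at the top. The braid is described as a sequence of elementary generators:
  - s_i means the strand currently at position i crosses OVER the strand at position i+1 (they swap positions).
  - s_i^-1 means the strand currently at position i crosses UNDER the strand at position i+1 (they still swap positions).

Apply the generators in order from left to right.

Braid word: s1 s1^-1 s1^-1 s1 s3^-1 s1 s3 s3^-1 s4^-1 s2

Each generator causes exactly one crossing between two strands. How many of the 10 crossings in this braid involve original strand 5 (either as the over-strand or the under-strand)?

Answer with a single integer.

Answer: 1

Derivation:
Gen 1: crossing 1x2. Involves strand 5? no. Count so far: 0
Gen 2: crossing 2x1. Involves strand 5? no. Count so far: 0
Gen 3: crossing 1x2. Involves strand 5? no. Count so far: 0
Gen 4: crossing 2x1. Involves strand 5? no. Count so far: 0
Gen 5: crossing 3x4. Involves strand 5? no. Count so far: 0
Gen 6: crossing 1x2. Involves strand 5? no. Count so far: 0
Gen 7: crossing 4x3. Involves strand 5? no. Count so far: 0
Gen 8: crossing 3x4. Involves strand 5? no. Count so far: 0
Gen 9: crossing 3x5. Involves strand 5? yes. Count so far: 1
Gen 10: crossing 1x4. Involves strand 5? no. Count so far: 1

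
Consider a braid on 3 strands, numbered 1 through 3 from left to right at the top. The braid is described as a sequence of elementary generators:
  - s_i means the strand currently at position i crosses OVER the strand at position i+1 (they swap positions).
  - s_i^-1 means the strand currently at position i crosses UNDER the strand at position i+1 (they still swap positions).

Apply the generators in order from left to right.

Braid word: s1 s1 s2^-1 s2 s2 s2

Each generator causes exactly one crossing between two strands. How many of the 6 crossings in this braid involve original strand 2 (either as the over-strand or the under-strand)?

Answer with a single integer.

Answer: 6

Derivation:
Gen 1: crossing 1x2. Involves strand 2? yes. Count so far: 1
Gen 2: crossing 2x1. Involves strand 2? yes. Count so far: 2
Gen 3: crossing 2x3. Involves strand 2? yes. Count so far: 3
Gen 4: crossing 3x2. Involves strand 2? yes. Count so far: 4
Gen 5: crossing 2x3. Involves strand 2? yes. Count so far: 5
Gen 6: crossing 3x2. Involves strand 2? yes. Count so far: 6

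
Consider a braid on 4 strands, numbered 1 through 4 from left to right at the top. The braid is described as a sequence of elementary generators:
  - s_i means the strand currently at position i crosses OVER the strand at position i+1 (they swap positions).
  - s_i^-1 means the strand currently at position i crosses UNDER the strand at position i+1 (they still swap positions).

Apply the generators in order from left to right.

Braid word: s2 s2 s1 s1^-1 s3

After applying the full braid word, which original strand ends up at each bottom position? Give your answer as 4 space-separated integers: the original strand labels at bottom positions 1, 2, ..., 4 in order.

Gen 1 (s2): strand 2 crosses over strand 3. Perm now: [1 3 2 4]
Gen 2 (s2): strand 3 crosses over strand 2. Perm now: [1 2 3 4]
Gen 3 (s1): strand 1 crosses over strand 2. Perm now: [2 1 3 4]
Gen 4 (s1^-1): strand 2 crosses under strand 1. Perm now: [1 2 3 4]
Gen 5 (s3): strand 3 crosses over strand 4. Perm now: [1 2 4 3]

Answer: 1 2 4 3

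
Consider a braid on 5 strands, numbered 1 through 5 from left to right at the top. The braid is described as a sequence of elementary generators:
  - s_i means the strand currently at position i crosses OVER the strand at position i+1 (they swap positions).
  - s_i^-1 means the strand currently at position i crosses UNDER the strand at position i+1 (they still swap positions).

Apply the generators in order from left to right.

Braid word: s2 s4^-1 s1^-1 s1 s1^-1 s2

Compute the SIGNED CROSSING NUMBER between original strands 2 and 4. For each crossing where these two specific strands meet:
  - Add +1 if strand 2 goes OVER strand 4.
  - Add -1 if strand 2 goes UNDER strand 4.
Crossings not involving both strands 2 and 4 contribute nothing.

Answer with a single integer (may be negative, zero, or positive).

Gen 1: crossing 2x3. Both 2&4? no. Sum: 0
Gen 2: crossing 4x5. Both 2&4? no. Sum: 0
Gen 3: crossing 1x3. Both 2&4? no. Sum: 0
Gen 4: crossing 3x1. Both 2&4? no. Sum: 0
Gen 5: crossing 1x3. Both 2&4? no. Sum: 0
Gen 6: crossing 1x2. Both 2&4? no. Sum: 0

Answer: 0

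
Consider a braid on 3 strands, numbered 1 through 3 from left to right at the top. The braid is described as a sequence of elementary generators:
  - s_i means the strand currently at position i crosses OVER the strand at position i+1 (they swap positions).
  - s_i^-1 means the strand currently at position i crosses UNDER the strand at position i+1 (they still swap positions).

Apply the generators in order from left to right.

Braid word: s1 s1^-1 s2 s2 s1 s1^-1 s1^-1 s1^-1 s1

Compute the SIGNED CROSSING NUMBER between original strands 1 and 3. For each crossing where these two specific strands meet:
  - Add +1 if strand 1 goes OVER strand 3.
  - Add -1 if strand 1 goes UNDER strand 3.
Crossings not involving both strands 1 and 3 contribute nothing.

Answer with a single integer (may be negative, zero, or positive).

Gen 1: crossing 1x2. Both 1&3? no. Sum: 0
Gen 2: crossing 2x1. Both 1&3? no. Sum: 0
Gen 3: crossing 2x3. Both 1&3? no. Sum: 0
Gen 4: crossing 3x2. Both 1&3? no. Sum: 0
Gen 5: crossing 1x2. Both 1&3? no. Sum: 0
Gen 6: crossing 2x1. Both 1&3? no. Sum: 0
Gen 7: crossing 1x2. Both 1&3? no. Sum: 0
Gen 8: crossing 2x1. Both 1&3? no. Sum: 0
Gen 9: crossing 1x2. Both 1&3? no. Sum: 0

Answer: 0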